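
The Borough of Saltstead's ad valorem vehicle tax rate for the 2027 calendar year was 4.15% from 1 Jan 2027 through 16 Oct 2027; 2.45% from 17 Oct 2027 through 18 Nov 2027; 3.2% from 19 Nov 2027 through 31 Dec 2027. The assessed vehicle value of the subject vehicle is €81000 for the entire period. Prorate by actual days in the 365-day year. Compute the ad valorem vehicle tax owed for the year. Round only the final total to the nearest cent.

1 Jan – 16 Oct 2027: 289 days at 4.15% → €81000 × 4.15% × 289/365 = €2661.5712
17 Oct – 18 Nov 2027: 33 days at 2.45% → €81000 × 2.45% × 33/365 = €179.4205
19 Nov – 31 Dec 2027: 43 days at 3.2% → €81000 × 3.2% × 43/365 = €305.3589
Total = €3146.3507

€3146.35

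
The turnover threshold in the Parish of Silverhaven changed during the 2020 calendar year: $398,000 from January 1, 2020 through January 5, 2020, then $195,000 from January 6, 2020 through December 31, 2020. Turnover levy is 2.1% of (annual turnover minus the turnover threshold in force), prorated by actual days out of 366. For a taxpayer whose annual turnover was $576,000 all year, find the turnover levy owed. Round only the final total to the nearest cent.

January 1 – January 5, 2020: 5 days, exemption $398,000 → ($576,000 − $398,000) × 2.1% × 5/366 = $51.0656
January 6 – December 31, 2020: 361 days, exemption $195,000 → ($576,000 − $195,000) × 2.1% × 361/366 = $7,891.6967
Total = $7,942.7623

$7,942.76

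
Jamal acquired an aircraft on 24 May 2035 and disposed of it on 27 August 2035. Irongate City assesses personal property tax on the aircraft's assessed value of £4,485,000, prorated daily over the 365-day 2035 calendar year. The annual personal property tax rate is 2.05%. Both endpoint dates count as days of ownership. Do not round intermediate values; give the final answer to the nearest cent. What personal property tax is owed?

Days held (24 May – 27 August 2035): 96 out of 365
Tax = £4,485,000 × 2.05% × 96/365 = £24,182.1370

£24,182.14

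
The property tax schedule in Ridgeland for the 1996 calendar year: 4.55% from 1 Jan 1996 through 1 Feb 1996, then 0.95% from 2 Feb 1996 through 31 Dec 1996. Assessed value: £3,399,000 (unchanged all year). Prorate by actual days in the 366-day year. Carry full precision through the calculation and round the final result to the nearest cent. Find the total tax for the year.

£42,988.99

1 Jan – 1 Feb 1996: 32 days at 4.55% → £3,399,000 × 4.55% × 32/366 = £13,521.7049
2 Feb – 31 Dec 1996: 334 days at 0.95% → £3,399,000 × 0.95% × 334/366 = £29,467.2869
Total = £42,988.9918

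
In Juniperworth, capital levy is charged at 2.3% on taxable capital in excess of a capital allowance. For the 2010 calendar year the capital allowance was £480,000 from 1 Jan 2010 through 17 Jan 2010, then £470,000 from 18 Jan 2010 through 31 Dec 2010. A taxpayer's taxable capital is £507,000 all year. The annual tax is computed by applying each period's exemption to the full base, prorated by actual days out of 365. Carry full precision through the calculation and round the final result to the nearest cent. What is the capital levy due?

£840.29

1 Jan – 17 Jan 2010: 17 days, exemption £480,000 → (£507,000 − £480,000) × 2.3% × 17/365 = £28.9233
18 Jan – 31 Dec 2010: 348 days, exemption £470,000 → (£507,000 − £470,000) × 2.3% × 348/365 = £811.3644
Total = £840.2877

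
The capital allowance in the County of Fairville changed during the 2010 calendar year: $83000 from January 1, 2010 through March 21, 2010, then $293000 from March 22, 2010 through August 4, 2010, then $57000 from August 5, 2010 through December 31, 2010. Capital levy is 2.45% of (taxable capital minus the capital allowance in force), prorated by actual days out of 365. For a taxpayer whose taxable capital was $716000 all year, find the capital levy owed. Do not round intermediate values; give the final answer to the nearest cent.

January 1 – March 21, 2010: 80 days, exemption $83000 → ($716000 − $83000) × 2.45% × 80/365 = $3399.1233
March 22 – August 4, 2010: 136 days, exemption $293000 → ($716000 − $293000) × 2.45% × 136/365 = $3861.4685
August 5 – December 31, 2010: 149 days, exemption $57000 → ($716000 − $57000) × 2.45% × 149/365 = $6590.9027
Total = $13851.4945

$13851.49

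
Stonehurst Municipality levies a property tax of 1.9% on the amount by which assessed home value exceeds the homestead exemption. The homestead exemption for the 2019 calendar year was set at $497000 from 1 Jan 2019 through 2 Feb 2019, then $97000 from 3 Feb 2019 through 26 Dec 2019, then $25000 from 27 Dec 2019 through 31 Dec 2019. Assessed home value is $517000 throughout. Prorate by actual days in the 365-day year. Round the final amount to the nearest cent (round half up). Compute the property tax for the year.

1 Jan – 2 Feb 2019: 33 days, exemption $497000 → ($517000 − $497000) × 1.9% × 33/365 = $34.3562
3 Feb – 26 Dec 2019: 327 days, exemption $97000 → ($517000 − $97000) × 1.9% × 327/365 = $7149.2055
27 Dec – 31 Dec 2019: 5 days, exemption $25000 → ($517000 − $25000) × 1.9% × 5/365 = $128.0548
Total = $7311.6164

$7311.62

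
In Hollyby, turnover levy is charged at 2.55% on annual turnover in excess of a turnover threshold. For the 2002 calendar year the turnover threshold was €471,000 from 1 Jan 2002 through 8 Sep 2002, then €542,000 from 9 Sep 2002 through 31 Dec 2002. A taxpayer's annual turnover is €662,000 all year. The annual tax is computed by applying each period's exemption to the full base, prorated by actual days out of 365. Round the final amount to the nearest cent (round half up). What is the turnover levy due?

1 Jan – 8 Sep 2002: 251 days, exemption €471,000 → (€662,000 − €471,000) × 2.55% × 251/365 = €3,349.3027
9 Sep – 31 Dec 2002: 114 days, exemption €542,000 → (€662,000 − €542,000) × 2.55% × 114/365 = €955.7260
Total = €4,305.0288

€4,305.03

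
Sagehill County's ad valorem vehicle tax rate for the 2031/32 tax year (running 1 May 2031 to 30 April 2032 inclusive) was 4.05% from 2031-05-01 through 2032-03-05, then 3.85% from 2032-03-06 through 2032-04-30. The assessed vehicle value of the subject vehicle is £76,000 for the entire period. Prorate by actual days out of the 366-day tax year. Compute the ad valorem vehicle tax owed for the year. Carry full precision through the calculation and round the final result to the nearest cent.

£3,054.74

2031-05-01 to 2032-03-05: 310 days at 4.05% → £76,000 × 4.05% × 310/366 = £2,607.0492
2032-03-06 to 2032-04-30: 56 days at 3.85% → £76,000 × 3.85% × 56/366 = £447.6940
Total = £3,054.7432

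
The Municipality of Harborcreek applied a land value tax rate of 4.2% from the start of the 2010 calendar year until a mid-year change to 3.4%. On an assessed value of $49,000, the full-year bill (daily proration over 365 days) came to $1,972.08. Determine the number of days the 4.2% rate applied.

Let d = days at the first rate; then 365 − d days at the second rate.
$49,000 × [4.2%·d + 3.4%·(365−d)] / 365 = $1,972.08
Solving gives d = 285, so the new rate took effect on 13 Oct 2010.

285 days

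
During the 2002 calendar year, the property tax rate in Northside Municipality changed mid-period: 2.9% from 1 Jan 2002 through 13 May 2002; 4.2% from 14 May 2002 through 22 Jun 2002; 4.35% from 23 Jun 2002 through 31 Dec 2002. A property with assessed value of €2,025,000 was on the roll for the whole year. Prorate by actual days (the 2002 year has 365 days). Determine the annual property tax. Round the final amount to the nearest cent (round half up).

€77,055.41

1 Jan – 13 May 2002: 133 days at 2.9% → €2,025,000 × 2.9% × 133/365 = €21,398.4247
14 May – 22 Jun 2002: 40 days at 4.2% → €2,025,000 × 4.2% × 40/365 = €9,320.5479
23 Jun – 31 Dec 2002: 192 days at 4.35% → €2,025,000 × 4.35% × 192/365 = €46,336.4384
Total = €77,055.4110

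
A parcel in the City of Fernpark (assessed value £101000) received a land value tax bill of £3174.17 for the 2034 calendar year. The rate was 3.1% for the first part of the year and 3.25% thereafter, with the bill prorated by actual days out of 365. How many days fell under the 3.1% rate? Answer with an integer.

261 days

Let d = days at the first rate; then 365 − d days at the second rate.
£101000 × [3.1%·d + 3.25%·(365−d)] / 365 = £3174.17
Solving gives d = 261, so the new rate took effect on September 19, 2034.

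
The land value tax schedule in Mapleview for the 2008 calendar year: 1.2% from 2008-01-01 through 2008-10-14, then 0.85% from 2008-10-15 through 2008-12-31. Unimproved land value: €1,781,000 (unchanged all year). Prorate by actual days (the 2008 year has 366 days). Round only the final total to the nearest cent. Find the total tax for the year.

2008-01-01 to 2008-10-14: 288 days at 1.2% → €1,781,000 × 1.2% × 288/366 = €16,817.3115
2008-10-15 to 2008-12-31: 78 days at 0.85% → €1,781,000 × 0.85% × 78/366 = €3,226.2377
Total = €20,043.5492

€20,043.55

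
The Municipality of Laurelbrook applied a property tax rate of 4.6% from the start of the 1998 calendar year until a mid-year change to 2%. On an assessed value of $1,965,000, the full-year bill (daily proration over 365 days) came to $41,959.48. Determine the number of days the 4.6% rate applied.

19 days

Let d = days at the first rate; then 365 − d days at the second rate.
$1,965,000 × [4.6%·d + 2%·(365−d)] / 365 = $41,959.48
Solving gives d = 19, so the new rate took effect on 20 Jan 1998.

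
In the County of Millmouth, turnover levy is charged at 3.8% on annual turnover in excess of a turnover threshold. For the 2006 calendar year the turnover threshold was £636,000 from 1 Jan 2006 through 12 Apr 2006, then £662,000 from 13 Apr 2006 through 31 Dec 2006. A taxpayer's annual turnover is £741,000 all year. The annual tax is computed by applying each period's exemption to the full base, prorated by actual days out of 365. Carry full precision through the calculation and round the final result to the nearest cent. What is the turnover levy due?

1 Jan – 12 Apr 2006: 102 days, exemption £636,000 → (£741,000 − £636,000) × 3.8% × 102/365 = £1,115.0137
13 Apr – 31 Dec 2006: 263 days, exemption £662,000 → (£741,000 − £662,000) × 3.8% × 263/365 = £2,163.0849
Total = £3,278.0986

£3,278.10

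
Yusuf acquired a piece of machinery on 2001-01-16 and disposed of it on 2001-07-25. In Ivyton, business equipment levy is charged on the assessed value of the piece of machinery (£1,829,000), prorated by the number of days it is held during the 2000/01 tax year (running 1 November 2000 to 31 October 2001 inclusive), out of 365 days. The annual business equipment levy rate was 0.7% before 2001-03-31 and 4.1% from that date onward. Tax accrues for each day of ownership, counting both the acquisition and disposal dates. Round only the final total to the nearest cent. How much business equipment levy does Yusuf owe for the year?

£26,633.25

2001-01-16 to 2001-03-30: 74 days at 0.7% → £1,829,000 × 0.7% × 74/365 = £2,595.6767
2001-03-31 to 2001-07-25: 117 days at 4.1% → £1,829,000 × 4.1% × 117/365 = £24,037.5699
Total = £26,633.2466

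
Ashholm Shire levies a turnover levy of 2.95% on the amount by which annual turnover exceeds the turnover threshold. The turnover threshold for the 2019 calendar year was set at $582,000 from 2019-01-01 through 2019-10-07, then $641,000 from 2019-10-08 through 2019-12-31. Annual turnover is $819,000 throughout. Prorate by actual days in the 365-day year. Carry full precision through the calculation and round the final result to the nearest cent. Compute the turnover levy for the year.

2019-01-01 to 2019-10-07: 280 days, exemption $582,000 → ($819,000 − $582,000) × 2.95% × 280/365 = $5,363.3425
2019-10-08 to 2019-12-31: 85 days, exemption $641,000 → ($819,000 − $641,000) × 2.95% × 85/365 = $1,222.8356
Total = $6,586.1781

$6,586.18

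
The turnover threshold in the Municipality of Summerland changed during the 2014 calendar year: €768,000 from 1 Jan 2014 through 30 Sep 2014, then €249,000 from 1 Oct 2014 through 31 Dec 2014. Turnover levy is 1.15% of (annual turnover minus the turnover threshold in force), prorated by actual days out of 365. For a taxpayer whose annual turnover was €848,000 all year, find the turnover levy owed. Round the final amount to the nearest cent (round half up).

€2,424.39

1 Jan – 30 Sep 2014: 273 days, exemption €768,000 → (€848,000 − €768,000) × 1.15% × 273/365 = €688.1096
1 Oct – 31 Dec 2014: 92 days, exemption €249,000 → (€848,000 − €249,000) × 1.15% × 92/365 = €1,736.2795
Total = €2,424.3890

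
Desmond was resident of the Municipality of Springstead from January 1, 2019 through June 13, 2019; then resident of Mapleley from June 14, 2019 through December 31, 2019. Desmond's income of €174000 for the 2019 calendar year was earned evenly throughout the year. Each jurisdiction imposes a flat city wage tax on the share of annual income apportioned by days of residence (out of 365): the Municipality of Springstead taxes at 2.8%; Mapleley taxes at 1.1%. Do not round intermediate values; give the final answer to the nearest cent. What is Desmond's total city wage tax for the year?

The Municipality of Springstead, January 1 – June 13, 2019: 164 days → €174000 × 2.8% × 164/365 = €2189.0630
Mapleley, June 14 – December 31, 2019: 201 days → €174000 × 1.1% × 201/365 = €1054.0110
Total = €3243.0740

€3243.07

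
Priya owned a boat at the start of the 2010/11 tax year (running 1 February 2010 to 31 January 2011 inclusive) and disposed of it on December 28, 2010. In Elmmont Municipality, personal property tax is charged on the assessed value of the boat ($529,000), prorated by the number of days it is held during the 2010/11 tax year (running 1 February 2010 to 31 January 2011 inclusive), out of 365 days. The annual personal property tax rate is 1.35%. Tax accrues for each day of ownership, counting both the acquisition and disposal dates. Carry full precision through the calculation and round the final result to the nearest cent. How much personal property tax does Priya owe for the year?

$6,476.26

Days held (February 1 – December 28, 2010): 331 out of 365
Tax = $529,000 × 1.35% × 331/365 = $6,476.2644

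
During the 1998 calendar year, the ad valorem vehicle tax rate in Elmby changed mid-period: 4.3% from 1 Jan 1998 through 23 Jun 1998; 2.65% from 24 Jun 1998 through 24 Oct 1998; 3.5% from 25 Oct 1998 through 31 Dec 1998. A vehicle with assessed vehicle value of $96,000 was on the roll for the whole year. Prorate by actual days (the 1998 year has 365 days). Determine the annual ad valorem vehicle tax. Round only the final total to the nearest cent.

1 Jan – 23 Jun 1998: 174 days at 4.3% → $96,000 × 4.3% × 174/365 = $1,967.8685
24 Jun – 24 Oct 1998: 123 days at 2.65% → $96,000 × 2.65% × 123/365 = $857.2932
25 Oct – 31 Dec 1998: 68 days at 3.5% → $96,000 × 3.5% × 68/365 = $625.9726
Total = $3,451.1342

$3,451.13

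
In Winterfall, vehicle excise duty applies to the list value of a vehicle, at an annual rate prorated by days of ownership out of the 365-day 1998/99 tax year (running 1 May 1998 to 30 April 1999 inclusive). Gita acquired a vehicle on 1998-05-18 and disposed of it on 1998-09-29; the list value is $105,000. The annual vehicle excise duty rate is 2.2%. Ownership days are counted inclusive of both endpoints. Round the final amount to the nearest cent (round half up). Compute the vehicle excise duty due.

Days held (1998-05-18 to 1998-09-29): 135 out of 365
Tax = $105,000 × 2.2% × 135/365 = $854.3836

$854.38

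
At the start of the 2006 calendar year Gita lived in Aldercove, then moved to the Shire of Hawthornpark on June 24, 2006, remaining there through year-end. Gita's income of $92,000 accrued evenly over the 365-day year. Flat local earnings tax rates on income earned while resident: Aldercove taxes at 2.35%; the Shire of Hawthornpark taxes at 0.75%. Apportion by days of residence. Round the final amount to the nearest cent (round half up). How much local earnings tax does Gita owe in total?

Aldercove, January 1 – June 23, 2006: 174 days → $92,000 × 2.35% × 174/365 = $1,030.6521
The Shire of Hawthornpark, June 24 – December 31, 2006: 191 days → $92,000 × 0.75% × 191/365 = $361.0685
Total = $1,391.7205

$1,391.72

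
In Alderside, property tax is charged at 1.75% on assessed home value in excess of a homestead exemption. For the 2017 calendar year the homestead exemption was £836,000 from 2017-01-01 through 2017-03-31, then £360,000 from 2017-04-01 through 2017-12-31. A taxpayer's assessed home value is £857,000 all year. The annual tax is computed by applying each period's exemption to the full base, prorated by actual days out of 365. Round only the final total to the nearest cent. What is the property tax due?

2017-01-01 to 2017-03-31: 90 days, exemption £836,000 → (£857,000 − £836,000) × 1.75% × 90/365 = £90.6164
2017-04-01 to 2017-12-31: 275 days, exemption £360,000 → (£857,000 − £360,000) × 1.75% × 275/365 = £6,552.9110
Total = £6,643.5274

£6,643.53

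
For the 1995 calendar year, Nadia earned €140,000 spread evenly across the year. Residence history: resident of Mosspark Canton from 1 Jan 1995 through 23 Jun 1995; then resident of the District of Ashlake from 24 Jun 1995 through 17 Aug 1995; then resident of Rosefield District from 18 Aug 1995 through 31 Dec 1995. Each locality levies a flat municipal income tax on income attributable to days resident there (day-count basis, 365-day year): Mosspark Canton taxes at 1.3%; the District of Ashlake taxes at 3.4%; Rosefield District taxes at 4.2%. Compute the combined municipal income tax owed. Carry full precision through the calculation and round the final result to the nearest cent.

Mosspark Canton, 1 Jan – 23 Jun 1995: 174 days → €140,000 × 1.3% × 174/365 = €867.6164
The District of Ashlake, 24 Jun – 17 Aug 1995: 55 days → €140,000 × 3.4% × 55/365 = €717.2603
Rosefield District, 18 Aug – 31 Dec 1995: 136 days → €140,000 × 4.2% × 136/365 = €2,190.9041
Total = €3,775.7808

€3,775.78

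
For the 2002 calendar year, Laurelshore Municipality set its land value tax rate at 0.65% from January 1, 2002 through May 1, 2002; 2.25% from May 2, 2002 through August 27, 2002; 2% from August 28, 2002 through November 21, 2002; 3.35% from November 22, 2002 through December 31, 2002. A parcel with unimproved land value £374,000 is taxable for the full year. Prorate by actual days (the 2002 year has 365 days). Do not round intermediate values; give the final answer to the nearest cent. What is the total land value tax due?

January 1 – May 1, 2002: 121 days at 0.65% → £374,000 × 0.65% × 121/365 = £805.8932
May 2 – August 27, 2002: 118 days at 2.25% → £374,000 × 2.25% × 118/365 = £2,720.4658
August 28 – November 21, 2002: 86 days at 2% → £374,000 × 2% × 86/365 = £1,762.4110
November 22 – December 31, 2002: 40 days at 3.35% → £374,000 × 3.35% × 40/365 = £1,373.0411
Total = £6,661.8110

£6,661.81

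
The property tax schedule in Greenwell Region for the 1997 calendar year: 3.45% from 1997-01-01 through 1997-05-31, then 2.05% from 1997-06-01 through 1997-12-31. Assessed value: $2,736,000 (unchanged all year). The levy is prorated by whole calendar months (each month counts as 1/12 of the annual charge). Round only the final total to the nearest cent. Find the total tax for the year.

1997-01-01 to 1997-05-31: 5 months at 3.45% → $2,736,000 × 3.45% × 5/12 = $39,330.0000
1997-06-01 to 1997-12-31: 7 months at 2.05% → $2,736,000 × 2.05% × 7/12 = $32,718.0000
Total = $72,048.0000

$72,048.00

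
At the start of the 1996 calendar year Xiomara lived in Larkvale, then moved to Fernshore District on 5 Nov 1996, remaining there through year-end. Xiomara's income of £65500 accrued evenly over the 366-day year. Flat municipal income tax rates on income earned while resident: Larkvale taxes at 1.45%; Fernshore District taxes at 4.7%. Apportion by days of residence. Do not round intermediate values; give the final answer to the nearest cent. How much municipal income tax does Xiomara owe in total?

Larkvale, 1 Jan – 4 Nov 1996: 309 days → £65500 × 1.45% × 309/366 = £801.8381
Fernshore District, 5 Nov – 31 Dec 1996: 57 days → £65500 × 4.7% × 57/366 = £479.4385
Total = £1281.2766

£1281.28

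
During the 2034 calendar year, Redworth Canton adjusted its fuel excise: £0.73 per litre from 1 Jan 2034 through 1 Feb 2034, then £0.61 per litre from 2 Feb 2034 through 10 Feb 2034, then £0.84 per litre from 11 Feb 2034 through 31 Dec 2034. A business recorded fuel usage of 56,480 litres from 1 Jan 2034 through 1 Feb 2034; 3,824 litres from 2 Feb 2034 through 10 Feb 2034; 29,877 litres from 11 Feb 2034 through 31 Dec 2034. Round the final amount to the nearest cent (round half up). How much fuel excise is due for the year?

1 Jan – 1 Feb 2034: 56,480 litres at £0.73/litre → £41230.40
2 Feb – 10 Feb 2034: 3,824 litres at £0.61/litre → £2332.64
11 Feb – 31 Dec 2034: 29,877 litres at £0.84/litre → £25096.68

£68659.72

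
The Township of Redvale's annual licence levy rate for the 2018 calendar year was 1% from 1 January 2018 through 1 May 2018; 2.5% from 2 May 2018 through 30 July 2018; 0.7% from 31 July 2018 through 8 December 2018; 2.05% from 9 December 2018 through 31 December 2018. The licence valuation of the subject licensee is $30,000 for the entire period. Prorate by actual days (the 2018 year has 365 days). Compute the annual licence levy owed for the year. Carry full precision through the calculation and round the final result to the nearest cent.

$398.51

1 January – 1 May 2018: 121 days at 1% → $30,000 × 1% × 121/365 = $99.4521
2 May – 30 July 2018: 90 days at 2.5% → $30,000 × 2.5% × 90/365 = $184.9315
31 July – 8 December 2018: 131 days at 0.7% → $30,000 × 0.7% × 131/365 = $75.3699
9 December – 31 December 2018: 23 days at 2.05% → $30,000 × 2.05% × 23/365 = $38.7534
Total = $398.5068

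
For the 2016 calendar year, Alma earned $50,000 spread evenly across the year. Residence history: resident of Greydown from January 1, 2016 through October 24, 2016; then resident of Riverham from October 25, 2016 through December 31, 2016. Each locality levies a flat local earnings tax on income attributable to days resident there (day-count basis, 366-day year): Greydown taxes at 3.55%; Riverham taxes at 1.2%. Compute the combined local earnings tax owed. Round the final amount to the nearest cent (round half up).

Greydown, January 1 – October 24, 2016: 298 days → $50,000 × 3.55% × 298/366 = $1,445.2186
Riverham, October 25 – December 31, 2016: 68 days → $50,000 × 1.2% × 68/366 = $111.4754
Total = $1,556.6940

$1,556.69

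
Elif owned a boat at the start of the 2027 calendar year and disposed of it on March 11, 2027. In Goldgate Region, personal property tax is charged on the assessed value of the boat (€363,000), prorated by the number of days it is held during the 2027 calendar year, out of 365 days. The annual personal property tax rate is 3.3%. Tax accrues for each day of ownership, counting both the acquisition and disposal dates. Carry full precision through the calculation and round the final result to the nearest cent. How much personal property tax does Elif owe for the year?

€2,297.34

Days held (January 1 – March 11, 2027): 70 out of 365
Tax = €363,000 × 3.3% × 70/365 = €2,297.3425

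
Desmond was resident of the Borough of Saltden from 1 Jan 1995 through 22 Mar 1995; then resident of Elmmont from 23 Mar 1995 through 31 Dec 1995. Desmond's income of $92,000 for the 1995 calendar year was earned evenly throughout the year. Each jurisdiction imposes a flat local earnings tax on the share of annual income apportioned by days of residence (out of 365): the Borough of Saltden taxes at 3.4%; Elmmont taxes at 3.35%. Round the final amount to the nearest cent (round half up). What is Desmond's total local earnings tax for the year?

$3,092.21

The Borough of Saltden, 1 Jan – 22 Mar 1995: 81 days → $92,000 × 3.4% × 81/365 = $694.1589
Elmmont, 23 Mar – 31 Dec 1995: 284 days → $92,000 × 3.35% × 284/365 = $2,398.0493
Total = $3,092.2082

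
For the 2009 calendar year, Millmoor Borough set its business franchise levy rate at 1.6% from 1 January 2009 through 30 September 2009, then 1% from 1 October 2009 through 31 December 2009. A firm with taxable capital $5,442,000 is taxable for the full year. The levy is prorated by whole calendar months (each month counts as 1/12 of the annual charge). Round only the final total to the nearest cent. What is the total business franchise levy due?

1 January – 30 September 2009: 9 months at 1.6% → $5,442,000 × 1.6% × 9/12 = $65,304.0000
1 October – 31 December 2009: 3 months at 1% → $5,442,000 × 1% × 3/12 = $13,605.0000
Total = $78,909.0000

$78,909.00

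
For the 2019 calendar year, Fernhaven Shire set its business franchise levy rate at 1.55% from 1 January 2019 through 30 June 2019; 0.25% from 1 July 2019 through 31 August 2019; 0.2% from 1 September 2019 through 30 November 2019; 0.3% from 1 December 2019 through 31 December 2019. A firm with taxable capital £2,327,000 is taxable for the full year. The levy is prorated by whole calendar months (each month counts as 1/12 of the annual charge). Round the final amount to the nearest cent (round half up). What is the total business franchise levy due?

1 January – 30 June 2019: 6 months at 1.55% → £2,327,000 × 1.55% × 6/12 = £18,034.2500
1 July – 31 August 2019: 2 months at 0.25% → £2,327,000 × 0.25% × 2/12 = £969.5833
1 September – 30 November 2019: 3 months at 0.2% → £2,327,000 × 0.2% × 3/12 = £1,163.5000
1 December – 31 December 2019: 1 month at 0.3% → £2,327,000 × 0.3% × 1/12 = £581.7500
Total = £20,749.0833

£20,749.08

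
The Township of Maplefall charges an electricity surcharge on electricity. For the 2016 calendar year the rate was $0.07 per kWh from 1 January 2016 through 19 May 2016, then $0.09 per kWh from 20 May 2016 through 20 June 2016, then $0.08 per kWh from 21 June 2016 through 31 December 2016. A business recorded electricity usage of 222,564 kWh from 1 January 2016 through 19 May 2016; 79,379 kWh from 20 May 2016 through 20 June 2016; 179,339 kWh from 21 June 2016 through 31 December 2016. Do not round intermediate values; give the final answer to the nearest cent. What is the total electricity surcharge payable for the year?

$37,070.71

1 January – 19 May 2016: 222,564 kWh at $0.07/kWh → $15,579.48
20 May – 20 June 2016: 79,379 kWh at $0.09/kWh → $7,144.11
21 June – 31 December 2016: 179,339 kWh at $0.08/kWh → $14,347.12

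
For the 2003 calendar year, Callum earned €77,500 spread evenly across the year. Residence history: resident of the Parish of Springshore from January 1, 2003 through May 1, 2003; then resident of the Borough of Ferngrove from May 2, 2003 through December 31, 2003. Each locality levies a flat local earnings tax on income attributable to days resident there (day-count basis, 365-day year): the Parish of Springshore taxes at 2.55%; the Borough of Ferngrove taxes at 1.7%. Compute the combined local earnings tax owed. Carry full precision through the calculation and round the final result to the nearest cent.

€1,535.88

The Parish of Springshore, January 1 – May 1, 2003: 121 days → €77,500 × 2.55% × 121/365 = €655.1404
The Borough of Ferngrove, May 2 – December 31, 2003: 244 days → €77,500 × 1.7% × 244/365 = €880.7397
Total = €1,535.8801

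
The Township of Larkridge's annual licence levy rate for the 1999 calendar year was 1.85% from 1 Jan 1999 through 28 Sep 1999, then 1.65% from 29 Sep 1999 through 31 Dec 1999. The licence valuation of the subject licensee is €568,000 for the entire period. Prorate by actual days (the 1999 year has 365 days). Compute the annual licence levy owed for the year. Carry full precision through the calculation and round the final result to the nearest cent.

€10,215.44

1 Jan – 28 Sep 1999: 271 days at 1.85% → €568,000 × 1.85% × 271/365 = €7,801.8301
29 Sep – 31 Dec 1999: 94 days at 1.65% → €568,000 × 1.65% × 94/365 = €2,413.6110
Total = €10,215.4411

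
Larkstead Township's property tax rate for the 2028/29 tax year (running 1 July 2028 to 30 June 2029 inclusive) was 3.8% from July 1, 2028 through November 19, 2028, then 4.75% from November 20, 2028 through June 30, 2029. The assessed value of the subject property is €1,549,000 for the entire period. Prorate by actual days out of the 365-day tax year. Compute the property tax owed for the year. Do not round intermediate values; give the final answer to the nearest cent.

€67,852.57

July 1 – November 19, 2028: 142 days at 3.8% → €1,549,000 × 3.8% × 142/365 = €22,899.7370
November 20, 2028 – June 30, 2029: 223 days at 4.75% → €1,549,000 × 4.75% × 223/365 = €44,952.8288
Total = €67,852.5658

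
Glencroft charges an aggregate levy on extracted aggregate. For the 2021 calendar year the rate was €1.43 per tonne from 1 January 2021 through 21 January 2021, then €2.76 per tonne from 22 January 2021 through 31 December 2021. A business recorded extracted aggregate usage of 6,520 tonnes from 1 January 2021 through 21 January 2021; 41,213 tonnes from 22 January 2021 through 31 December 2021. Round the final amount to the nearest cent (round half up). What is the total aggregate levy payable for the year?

1 January – 21 January 2021: 6,520 tonnes at €1.43/tonne → €9323.60
22 January – 31 December 2021: 41,213 tonnes at €2.76/tonne → €113747.88

€123071.48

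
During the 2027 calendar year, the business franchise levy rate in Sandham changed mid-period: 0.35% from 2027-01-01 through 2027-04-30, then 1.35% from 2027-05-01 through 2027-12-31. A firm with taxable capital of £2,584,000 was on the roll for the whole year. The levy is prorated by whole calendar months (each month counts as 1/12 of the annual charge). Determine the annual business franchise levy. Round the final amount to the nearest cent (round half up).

2027-01-01 to 2027-04-30: 4 months at 0.35% → £2,584,000 × 0.35% × 4/12 = £3,014.6667
2027-05-01 to 2027-12-31: 8 months at 1.35% → £2,584,000 × 1.35% × 8/12 = £23,256.0000
Total = £26,270.6667

£26,270.67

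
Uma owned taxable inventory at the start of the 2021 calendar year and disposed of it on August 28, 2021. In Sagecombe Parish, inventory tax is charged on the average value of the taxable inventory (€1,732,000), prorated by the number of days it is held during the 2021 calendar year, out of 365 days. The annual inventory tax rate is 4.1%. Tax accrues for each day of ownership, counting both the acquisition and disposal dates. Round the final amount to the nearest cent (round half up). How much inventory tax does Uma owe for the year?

€46,692.82

Days held (January 1 – August 28, 2021): 240 out of 365
Tax = €1,732,000 × 4.1% × 240/365 = €46,692.8219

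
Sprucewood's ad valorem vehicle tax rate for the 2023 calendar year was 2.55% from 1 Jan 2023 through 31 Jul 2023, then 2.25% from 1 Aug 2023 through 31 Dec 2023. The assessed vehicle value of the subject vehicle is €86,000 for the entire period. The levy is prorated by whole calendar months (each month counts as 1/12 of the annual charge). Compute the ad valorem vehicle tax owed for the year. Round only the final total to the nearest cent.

€2,085.50

1 Jan – 31 Jul 2023: 7 months at 2.55% → €86,000 × 2.55% × 7/12 = €1,279.2500
1 Aug – 31 Dec 2023: 5 months at 2.25% → €86,000 × 2.25% × 5/12 = €806.2500
Total = €2,085.5000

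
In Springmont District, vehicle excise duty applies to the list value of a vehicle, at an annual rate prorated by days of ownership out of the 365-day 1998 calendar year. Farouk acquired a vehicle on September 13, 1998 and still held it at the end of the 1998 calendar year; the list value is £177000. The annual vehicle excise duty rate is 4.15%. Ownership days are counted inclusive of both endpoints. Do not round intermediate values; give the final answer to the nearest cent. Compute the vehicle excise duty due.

£2213.71

Days held (September 13 – December 31, 1998): 110 out of 365
Tax = £177000 × 4.15% × 110/365 = £2213.7123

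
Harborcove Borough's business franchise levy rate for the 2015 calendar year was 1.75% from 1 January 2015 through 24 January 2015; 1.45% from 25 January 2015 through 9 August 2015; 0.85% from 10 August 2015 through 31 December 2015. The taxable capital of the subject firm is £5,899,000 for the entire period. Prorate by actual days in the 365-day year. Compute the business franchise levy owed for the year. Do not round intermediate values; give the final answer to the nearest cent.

1 January – 24 January 2015: 24 days at 1.75% → £5,899,000 × 1.75% × 24/365 = £6,787.8904
25 January – 9 August 2015: 197 days at 1.45% → £5,899,000 × 1.45% × 197/365 = £46,165.7356
10 August – 31 December 2015: 144 days at 0.85% → £5,899,000 × 0.85% × 144/365 = £19,781.8521
Total = £72,735.4781

£72,735.48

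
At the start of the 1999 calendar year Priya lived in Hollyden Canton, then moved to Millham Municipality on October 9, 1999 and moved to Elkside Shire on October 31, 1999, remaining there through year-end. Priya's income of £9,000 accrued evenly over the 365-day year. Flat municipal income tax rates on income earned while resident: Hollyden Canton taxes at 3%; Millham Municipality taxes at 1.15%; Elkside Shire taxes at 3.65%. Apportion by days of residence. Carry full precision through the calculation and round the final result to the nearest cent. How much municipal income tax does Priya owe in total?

Hollyden Canton, January 1 – October 8, 1999: 281 days → £9,000 × 3% × 281/365 = £207.8630
Millham Municipality, October 9 – October 30, 1999: 22 days → £9,000 × 1.15% × 22/365 = £6.2384
Elkside Shire, October 31 – December 31, 1999: 62 days → £9,000 × 3.65% × 62/365 = £55.8000
Total = £269.9014

£269.90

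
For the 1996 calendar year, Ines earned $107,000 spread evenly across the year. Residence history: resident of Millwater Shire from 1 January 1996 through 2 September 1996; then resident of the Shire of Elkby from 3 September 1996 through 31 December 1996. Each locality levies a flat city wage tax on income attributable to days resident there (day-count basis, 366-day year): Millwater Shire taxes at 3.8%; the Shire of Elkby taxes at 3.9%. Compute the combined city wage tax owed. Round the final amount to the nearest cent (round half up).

Millwater Shire, 1 January – 2 September 1996: 246 days → $107,000 × 3.8% × 246/366 = $2,732.8852
The Shire of Elkby, 3 September – 31 December 1996: 120 days → $107,000 × 3.9% × 120/366 = $1,368.1967
Total = $4,101.0820

$4,101.08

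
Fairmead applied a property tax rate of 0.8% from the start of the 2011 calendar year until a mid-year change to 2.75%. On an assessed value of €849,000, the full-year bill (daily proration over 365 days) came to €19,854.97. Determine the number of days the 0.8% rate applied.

77 days

Let d = days at the first rate; then 365 − d days at the second rate.
€849,000 × [0.8%·d + 2.75%·(365−d)] / 365 = €19,854.97
Solving gives d = 77, so the new rate took effect on March 19, 2011.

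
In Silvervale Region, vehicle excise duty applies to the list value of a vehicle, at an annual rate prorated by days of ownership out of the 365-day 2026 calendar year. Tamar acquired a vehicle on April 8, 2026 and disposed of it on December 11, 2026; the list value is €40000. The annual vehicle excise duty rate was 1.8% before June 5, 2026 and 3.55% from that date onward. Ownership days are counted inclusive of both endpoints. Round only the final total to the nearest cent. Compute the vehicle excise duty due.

April 8 – June 4, 2026: 58 days at 1.8% → €40000 × 1.8% × 58/365 = €114.4110
June 5 – December 11, 2026: 190 days at 3.55% → €40000 × 3.55% × 190/365 = €739.1781
Total = €853.5890

€853.59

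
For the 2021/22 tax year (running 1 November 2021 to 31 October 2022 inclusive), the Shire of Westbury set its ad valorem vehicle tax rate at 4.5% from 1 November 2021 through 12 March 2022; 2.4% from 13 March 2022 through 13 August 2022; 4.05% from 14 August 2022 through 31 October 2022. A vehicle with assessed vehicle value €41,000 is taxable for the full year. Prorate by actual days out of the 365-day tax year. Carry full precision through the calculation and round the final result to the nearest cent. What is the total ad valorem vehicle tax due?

1 November 2021 – 12 March 2022: 132 days at 4.5% → €41,000 × 4.5% × 132/365 = €667.2329
13 March – 13 August 2022: 154 days at 2.4% → €41,000 × 2.4% × 154/365 = €415.1671
14 August – 31 October 2022: 79 days at 4.05% → €41,000 × 4.05% × 79/365 = €359.3959
Total = €1,441.7959

€1,441.80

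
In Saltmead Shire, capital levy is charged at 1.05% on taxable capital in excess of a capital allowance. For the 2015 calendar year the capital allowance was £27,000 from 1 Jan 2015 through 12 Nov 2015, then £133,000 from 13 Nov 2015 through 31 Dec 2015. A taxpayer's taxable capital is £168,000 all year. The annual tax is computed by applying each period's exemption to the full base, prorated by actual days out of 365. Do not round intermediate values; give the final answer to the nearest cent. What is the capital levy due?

£1,331.08

1 Jan – 12 Nov 2015: 316 days, exemption £27,000 → (£168,000 − £27,000) × 1.05% × 316/365 = £1,281.7479
13 Nov – 31 Dec 2015: 49 days, exemption £133,000 → (£168,000 − £133,000) × 1.05% × 49/365 = £49.3356
Total = £1,331.0836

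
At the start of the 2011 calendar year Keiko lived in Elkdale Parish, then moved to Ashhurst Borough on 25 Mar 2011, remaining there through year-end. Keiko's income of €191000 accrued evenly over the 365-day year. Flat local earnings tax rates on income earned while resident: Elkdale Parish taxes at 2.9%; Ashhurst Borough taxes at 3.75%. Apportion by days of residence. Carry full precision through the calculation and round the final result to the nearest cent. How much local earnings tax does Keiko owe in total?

€6793.32

Elkdale Parish, 1 Jan – 24 Mar 2011: 83 days → €191000 × 2.9% × 83/365 = €1259.5534
Ashhurst Borough, 25 Mar – 31 Dec 2011: 282 days → €191000 × 3.75% × 282/365 = €5533.7671
Total = €6793.3205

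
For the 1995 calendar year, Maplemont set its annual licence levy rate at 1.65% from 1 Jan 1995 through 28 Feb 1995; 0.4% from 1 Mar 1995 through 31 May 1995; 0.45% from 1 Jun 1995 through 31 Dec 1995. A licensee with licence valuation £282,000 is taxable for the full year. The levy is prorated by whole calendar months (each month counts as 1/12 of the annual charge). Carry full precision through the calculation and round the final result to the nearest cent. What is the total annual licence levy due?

1 Jan – 28 Feb 1995: 2 months at 1.65% → £282,000 × 1.65% × 2/12 = £775.5000
1 Mar – 31 May 1995: 3 months at 0.4% → £282,000 × 0.4% × 3/12 = £282.0000
1 Jun – 31 Dec 1995: 7 months at 0.45% → £282,000 × 0.45% × 7/12 = £740.2500
Total = £1,797.7500

£1,797.75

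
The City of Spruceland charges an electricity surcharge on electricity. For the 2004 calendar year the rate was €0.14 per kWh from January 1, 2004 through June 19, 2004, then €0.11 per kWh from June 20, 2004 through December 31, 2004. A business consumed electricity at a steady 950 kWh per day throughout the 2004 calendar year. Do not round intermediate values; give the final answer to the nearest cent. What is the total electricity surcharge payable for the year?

January 1 – June 19, 2004: 171 days × 950 kWh/day = 162,450 kWh at €0.14/kWh → €22,743.00
June 20 – December 31, 2004: 195 days × 950 kWh/day = 185,250 kWh at €0.11/kWh → €20,377.50

€43,120.50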